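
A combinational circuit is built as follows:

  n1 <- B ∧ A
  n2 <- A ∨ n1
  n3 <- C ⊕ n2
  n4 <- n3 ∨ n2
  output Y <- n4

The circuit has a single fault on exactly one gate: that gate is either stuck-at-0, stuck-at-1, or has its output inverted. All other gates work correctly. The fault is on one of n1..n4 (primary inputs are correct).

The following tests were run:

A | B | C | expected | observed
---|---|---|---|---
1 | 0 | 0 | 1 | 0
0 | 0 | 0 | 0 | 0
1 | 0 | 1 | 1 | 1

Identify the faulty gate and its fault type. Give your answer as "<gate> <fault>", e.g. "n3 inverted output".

Fault-free values for test 1 (A=1, B=0, C=0): n1=0, n2=1, n3=1, n4=1, giving Y=1. Observed 0.
Test 1: faults giving observed 0 are {n2 stuck-at-0, n2 inverted output, n4 stuck-at-0, n4 inverted output}.
Test 2 (A=0, B=0, C=0): fault-free n1=0, n2=0, n3=0, n4=0 → 0; observed 0. Eliminates n2 inverted output, n4 inverted output.
Test 3 (A=1, B=0, C=1): fault-free n1=0, n2=1, n3=0, n4=1 → 1; observed 1. Eliminates n4 stuck-at-0.
Only n2 stuck-at-0 is consistent with every test.

n2 stuck-at-0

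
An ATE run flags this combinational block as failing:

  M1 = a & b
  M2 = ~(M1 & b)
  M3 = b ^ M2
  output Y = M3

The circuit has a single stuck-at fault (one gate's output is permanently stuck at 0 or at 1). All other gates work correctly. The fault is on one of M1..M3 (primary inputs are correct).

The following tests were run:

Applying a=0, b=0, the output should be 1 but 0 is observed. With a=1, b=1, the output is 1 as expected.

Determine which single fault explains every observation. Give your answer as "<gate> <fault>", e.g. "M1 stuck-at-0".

Fault-free values for test 1 (a=0, b=0): M1=0, M2=1, M3=1, giving Y=1. Observed 0.
Test 1: faults giving observed 0 are {M2 stuck-at-0, M3 stuck-at-0}.
Test 2 (a=1, b=1): fault-free M1=1, M2=0, M3=1 → 1; observed 1. Eliminates M3 stuck-at-0.
Only M2 stuck-at-0 is consistent with every test.

M2 stuck-at-0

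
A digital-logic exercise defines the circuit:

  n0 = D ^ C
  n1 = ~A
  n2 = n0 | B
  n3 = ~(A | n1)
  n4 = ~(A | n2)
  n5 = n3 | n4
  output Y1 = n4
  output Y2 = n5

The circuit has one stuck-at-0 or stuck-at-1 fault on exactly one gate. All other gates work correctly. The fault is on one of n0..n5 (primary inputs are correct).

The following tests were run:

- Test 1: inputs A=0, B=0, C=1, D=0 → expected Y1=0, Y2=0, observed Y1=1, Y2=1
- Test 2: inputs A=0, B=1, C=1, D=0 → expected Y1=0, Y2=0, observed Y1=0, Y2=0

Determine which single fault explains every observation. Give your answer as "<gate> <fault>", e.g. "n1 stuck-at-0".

Fault-free values for test 1 (A=0, B=0, C=1, D=0): n0=1, n1=1, n2=1, n3=0, n4=0, n5=0, giving Y1=0, Y2=0. Observed Y1=1, Y2=1.
Test 1: faults giving observed Y1=1, Y2=1 are {n0 stuck-at-0, n2 stuck-at-0, n4 stuck-at-1}.
Test 2 (A=0, B=1, C=1, D=0): fault-free n0=1, n1=1, n2=1, n3=0, n4=0, n5=0 → Y1=0, Y2=0; observed Y1=0, Y2=0. Eliminates n2 stuck-at-0, n4 stuck-at-1.
Only n0 stuck-at-0 is consistent with every test.

n0 stuck-at-0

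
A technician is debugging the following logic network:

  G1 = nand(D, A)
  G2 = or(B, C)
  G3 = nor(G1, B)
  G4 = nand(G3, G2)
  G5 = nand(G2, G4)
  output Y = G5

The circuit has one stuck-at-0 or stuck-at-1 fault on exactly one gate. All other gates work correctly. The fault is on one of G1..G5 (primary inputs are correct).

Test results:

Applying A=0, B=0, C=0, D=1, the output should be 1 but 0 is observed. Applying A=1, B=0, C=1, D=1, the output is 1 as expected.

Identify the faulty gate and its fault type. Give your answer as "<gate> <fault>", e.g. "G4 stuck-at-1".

Fault-free values for test 1 (A=0, B=0, C=0, D=1): G1=1, G2=0, G3=0, G4=1, G5=1, giving Y=1. Observed 0.
Test 1: faults giving observed 0 are {G2 stuck-at-1, G5 stuck-at-0}.
Test 2 (A=1, B=0, C=1, D=1): fault-free G1=0, G2=1, G3=1, G4=0, G5=1 → 1; observed 1. Eliminates G5 stuck-at-0.
Only G2 stuck-at-1 is consistent with every test.

G2 stuck-at-1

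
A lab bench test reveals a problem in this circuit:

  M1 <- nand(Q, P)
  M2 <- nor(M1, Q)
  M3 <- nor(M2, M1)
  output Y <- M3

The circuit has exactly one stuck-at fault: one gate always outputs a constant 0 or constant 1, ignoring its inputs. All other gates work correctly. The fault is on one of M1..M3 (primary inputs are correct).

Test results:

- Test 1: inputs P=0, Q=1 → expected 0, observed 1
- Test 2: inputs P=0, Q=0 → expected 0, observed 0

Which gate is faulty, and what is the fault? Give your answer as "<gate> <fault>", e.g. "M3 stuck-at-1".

M1 stuck-at-0

Fault-free values for test 1 (P=0, Q=1): M1=1, M2=0, M3=0, giving Y=0. Observed 1.
Test 1: faults giving observed 1 are {M1 stuck-at-0, M3 stuck-at-1}.
Test 2 (P=0, Q=0): fault-free M1=1, M2=0, M3=0 → 0; observed 0. Eliminates M3 stuck-at-1.
Only M1 stuck-at-0 is consistent with every test.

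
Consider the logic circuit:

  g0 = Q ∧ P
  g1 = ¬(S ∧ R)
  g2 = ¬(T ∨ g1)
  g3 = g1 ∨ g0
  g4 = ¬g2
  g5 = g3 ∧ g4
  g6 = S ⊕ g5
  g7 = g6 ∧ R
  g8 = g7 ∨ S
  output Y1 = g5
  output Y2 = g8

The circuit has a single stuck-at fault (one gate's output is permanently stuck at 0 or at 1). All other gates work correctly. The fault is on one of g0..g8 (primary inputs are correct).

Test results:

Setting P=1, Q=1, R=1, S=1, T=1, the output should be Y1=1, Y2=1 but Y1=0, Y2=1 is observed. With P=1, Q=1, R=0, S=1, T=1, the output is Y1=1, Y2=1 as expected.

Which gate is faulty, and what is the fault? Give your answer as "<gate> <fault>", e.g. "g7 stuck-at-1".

Fault-free values for test 1 (P=1, Q=1, R=1, S=1, T=1): g0=1, g1=0, g2=0, g3=1, g4=1, g5=1, g6=0, g7=0, g8=1, giving Y1=1, Y2=1. Observed Y1=0, Y2=1.
Test 1: faults giving observed Y1=0, Y2=1 are {g0 stuck-at-0, g2 stuck-at-1, g3 stuck-at-0, g4 stuck-at-0, g5 stuck-at-0}.
Test 2 (P=1, Q=1, R=0, S=1, T=1): fault-free g0=1, g1=1, g2=0, g3=1, g4=1, g5=1, g6=0, g7=0, g8=1 → Y1=1, Y2=1; observed Y1=1, Y2=1. Eliminates g2 stuck-at-1, g3 stuck-at-0, g4 stuck-at-0, g5 stuck-at-0.
Only g0 stuck-at-0 is consistent with every test.

g0 stuck-at-0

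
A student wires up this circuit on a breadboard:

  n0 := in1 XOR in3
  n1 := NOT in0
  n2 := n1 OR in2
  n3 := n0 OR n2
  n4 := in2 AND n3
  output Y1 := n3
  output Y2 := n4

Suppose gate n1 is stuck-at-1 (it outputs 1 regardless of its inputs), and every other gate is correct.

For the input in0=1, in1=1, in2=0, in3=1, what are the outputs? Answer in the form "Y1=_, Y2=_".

Propagate with n1 forced: n0=0, n1=1 [stuck-at-1], n2=1, n3=1, n4=0.
So the outputs are Y1=1, Y2=0. (Without the fault they would be Y1=0, Y2=0.)

Y1=1, Y2=0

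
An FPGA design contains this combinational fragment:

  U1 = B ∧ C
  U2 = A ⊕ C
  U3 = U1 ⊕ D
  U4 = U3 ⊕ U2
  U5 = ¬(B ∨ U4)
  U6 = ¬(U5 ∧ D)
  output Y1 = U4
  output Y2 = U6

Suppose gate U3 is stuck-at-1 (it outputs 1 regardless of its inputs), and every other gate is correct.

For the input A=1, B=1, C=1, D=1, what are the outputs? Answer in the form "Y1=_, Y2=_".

Y1=1, Y2=1

Propagate with U3 forced: U1=1, U2=0, U3=1 [stuck-at-1], U4=1, U5=0, U6=1.
So the outputs are Y1=1, Y2=1. (Without the fault they would be Y1=0, Y2=1.)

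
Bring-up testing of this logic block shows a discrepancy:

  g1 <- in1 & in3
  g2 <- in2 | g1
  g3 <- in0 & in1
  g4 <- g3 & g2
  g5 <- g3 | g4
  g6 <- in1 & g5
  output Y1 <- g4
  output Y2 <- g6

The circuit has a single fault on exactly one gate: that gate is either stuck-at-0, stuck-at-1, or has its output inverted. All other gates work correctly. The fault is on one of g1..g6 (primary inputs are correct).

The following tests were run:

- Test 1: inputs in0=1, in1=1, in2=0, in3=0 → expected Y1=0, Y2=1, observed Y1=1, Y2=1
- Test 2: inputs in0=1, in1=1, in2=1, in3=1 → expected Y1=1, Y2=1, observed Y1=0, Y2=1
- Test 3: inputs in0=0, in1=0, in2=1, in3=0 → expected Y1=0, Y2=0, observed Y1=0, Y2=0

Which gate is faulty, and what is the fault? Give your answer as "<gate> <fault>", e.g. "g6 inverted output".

g2 inverted output

Fault-free values for test 1 (in0=1, in1=1, in2=0, in3=0): g1=0, g2=0, g3=1, g4=0, g5=1, g6=1, giving Y1=0, Y2=1. Observed Y1=1, Y2=1.
Test 1: faults giving observed Y1=1, Y2=1 are {g1 stuck-at-1, g1 inverted output, g2 stuck-at-1, g2 inverted output, g4 stuck-at-1, g4 inverted output}.
Test 2 (in0=1, in1=1, in2=1, in3=1): fault-free g1=1, g2=1, g3=1, g4=1, g5=1, g6=1 → Y1=1, Y2=1; observed Y1=0, Y2=1. Eliminates g1 stuck-at-1, g1 inverted output, g2 stuck-at-1, g4 stuck-at-1.
Test 3 (in0=0, in1=0, in2=1, in3=0): fault-free g1=0, g2=1, g3=0, g4=0, g5=0, g6=0 → Y1=0, Y2=0; observed Y1=0, Y2=0. Eliminates g4 inverted output.
Only g2 inverted output is consistent with every test.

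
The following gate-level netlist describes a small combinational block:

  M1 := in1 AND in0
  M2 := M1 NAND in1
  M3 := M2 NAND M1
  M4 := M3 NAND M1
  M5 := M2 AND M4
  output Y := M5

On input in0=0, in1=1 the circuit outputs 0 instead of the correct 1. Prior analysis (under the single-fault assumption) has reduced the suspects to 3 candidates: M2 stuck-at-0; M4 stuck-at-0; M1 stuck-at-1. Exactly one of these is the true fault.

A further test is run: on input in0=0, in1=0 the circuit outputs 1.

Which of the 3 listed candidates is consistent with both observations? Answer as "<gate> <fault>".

M1 stuck-at-1

Evaluate each candidate on input in0=0, in1=0:
  M2 stuck-at-0: M1=0, M2=0 [stuck-at-0], M3=1, M4=1, M5=0 → 0 — eliminated
  M4 stuck-at-0: M1=0, M2=1, M3=1, M4=0 [stuck-at-0], M5=0 → 0 — eliminated
  M1 stuck-at-1: M1=1 [stuck-at-1], M2=1, M3=0, M4=1, M5=1 → 1 — matches
Only M1 stuck-at-1 reproduces the observed 1.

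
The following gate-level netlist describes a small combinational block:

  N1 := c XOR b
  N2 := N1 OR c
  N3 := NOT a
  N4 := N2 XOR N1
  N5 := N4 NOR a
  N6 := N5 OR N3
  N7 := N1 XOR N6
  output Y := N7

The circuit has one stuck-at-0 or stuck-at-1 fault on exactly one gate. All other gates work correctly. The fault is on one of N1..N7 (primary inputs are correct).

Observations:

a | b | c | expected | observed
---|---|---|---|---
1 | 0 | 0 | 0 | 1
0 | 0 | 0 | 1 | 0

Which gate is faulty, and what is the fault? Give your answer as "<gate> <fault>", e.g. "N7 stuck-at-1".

N1 stuck-at-1

Fault-free values for test 1 (a=1, b=0, c=0): N1=0, N2=0, N3=0, N4=0, N5=0, N6=0, N7=0, giving Y=0. Observed 1.
Test 1: faults giving observed 1 are {N1 stuck-at-1, N3 stuck-at-1, N5 stuck-at-1, N6 stuck-at-1, N7 stuck-at-1}.
Test 2 (a=0, b=0, c=0): fault-free N1=0, N2=0, N3=1, N4=0, N5=1, N6=1, N7=1 → 1; observed 0. Eliminates N3 stuck-at-1, N5 stuck-at-1, N6 stuck-at-1, N7 stuck-at-1.
Only N1 stuck-at-1 is consistent with every test.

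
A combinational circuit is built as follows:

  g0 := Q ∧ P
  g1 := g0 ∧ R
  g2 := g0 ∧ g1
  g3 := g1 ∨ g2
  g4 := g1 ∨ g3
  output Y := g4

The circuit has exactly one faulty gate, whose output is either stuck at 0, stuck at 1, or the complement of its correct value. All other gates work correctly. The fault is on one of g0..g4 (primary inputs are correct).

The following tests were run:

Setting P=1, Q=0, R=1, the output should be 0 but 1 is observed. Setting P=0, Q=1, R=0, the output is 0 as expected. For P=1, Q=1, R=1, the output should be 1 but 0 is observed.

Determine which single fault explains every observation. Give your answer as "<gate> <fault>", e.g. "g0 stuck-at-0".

Fault-free values for test 1 (P=1, Q=0, R=1): g0=0, g1=0, g2=0, g3=0, g4=0, giving Y=0. Observed 1.
Test 1: faults giving observed 1 are {g0 stuck-at-1, g0 inverted output, g1 stuck-at-1, g1 inverted output, g2 stuck-at-1, g2 inverted output, g3 stuck-at-1, g3 inverted output, g4 stuck-at-1, g4 inverted output}.
Test 2 (P=0, Q=1, R=0): fault-free g0=0, g1=0, g2=0, g3=0, g4=0 → 0; observed 0. Eliminates g1 stuck-at-1, g1 inverted output, g2 stuck-at-1, g2 inverted output, g3 stuck-at-1, g3 inverted output, g4 stuck-at-1, g4 inverted output.
Test 3 (P=1, Q=1, R=1): fault-free g0=1, g1=1, g2=1, g3=1, g4=1 → 1; observed 0. Eliminates g0 stuck-at-1.
Only g0 inverted output is consistent with every test.

g0 inverted output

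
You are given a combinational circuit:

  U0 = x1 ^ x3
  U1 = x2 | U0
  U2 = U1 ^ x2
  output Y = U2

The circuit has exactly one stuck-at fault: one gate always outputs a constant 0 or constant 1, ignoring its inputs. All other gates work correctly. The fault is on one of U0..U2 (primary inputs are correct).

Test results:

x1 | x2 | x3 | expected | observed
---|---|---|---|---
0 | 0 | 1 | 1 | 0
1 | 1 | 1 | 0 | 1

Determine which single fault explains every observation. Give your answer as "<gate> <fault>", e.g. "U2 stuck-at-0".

U1 stuck-at-0

Fault-free values for test 1 (x1=0, x2=0, x3=1): U0=1, U1=1, U2=1, giving Y=1. Observed 0.
Test 1: faults giving observed 0 are {U0 stuck-at-0, U1 stuck-at-0, U2 stuck-at-0}.
Test 2 (x1=1, x2=1, x3=1): fault-free U0=0, U1=1, U2=0 → 0; observed 1. Eliminates U0 stuck-at-0, U2 stuck-at-0.
Only U1 stuck-at-0 is consistent with every test.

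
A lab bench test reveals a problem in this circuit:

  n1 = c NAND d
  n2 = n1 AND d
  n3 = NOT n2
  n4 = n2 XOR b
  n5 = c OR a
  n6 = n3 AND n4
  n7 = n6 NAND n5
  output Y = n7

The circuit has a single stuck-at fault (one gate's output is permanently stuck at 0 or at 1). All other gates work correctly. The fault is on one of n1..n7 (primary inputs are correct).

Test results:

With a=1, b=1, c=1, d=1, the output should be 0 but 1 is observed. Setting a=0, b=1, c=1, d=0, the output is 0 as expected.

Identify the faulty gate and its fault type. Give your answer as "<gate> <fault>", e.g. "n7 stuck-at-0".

n1 stuck-at-1

Fault-free values for test 1 (a=1, b=1, c=1, d=1): n1=0, n2=0, n3=1, n4=1, n5=1, n6=1, n7=0, giving Y=0. Observed 1.
Test 1: faults giving observed 1 are {n1 stuck-at-1, n2 stuck-at-1, n3 stuck-at-0, n4 stuck-at-0, n5 stuck-at-0, n6 stuck-at-0, n7 stuck-at-1}.
Test 2 (a=0, b=1, c=1, d=0): fault-free n1=1, n2=0, n3=1, n4=1, n5=1, n6=1, n7=0 → 0; observed 0. Eliminates n2 stuck-at-1, n3 stuck-at-0, n4 stuck-at-0, n5 stuck-at-0, n6 stuck-at-0, n7 stuck-at-1.
Only n1 stuck-at-1 is consistent with every test.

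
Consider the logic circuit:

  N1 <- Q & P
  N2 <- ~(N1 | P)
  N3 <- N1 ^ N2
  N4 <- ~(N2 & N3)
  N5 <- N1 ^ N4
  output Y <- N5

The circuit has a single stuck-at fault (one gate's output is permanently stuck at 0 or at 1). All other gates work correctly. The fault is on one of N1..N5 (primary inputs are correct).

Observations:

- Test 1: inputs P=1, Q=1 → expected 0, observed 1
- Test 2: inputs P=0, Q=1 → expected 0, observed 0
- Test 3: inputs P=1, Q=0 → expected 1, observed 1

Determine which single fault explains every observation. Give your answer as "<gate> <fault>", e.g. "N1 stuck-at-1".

Fault-free values for test 1 (P=1, Q=1): N1=1, N2=0, N3=1, N4=1, N5=0, giving Y=0. Observed 1.
Test 1: faults giving observed 1 are {N1 stuck-at-0, N4 stuck-at-0, N5 stuck-at-1}.
Test 2 (P=0, Q=1): fault-free N1=0, N2=1, N3=1, N4=0, N5=0 → 0; observed 0. Eliminates N5 stuck-at-1.
Test 3 (P=1, Q=0): fault-free N1=0, N2=0, N3=0, N4=1, N5=1 → 1; observed 1. Eliminates N4 stuck-at-0.
Only N1 stuck-at-0 is consistent with every test.

N1 stuck-at-0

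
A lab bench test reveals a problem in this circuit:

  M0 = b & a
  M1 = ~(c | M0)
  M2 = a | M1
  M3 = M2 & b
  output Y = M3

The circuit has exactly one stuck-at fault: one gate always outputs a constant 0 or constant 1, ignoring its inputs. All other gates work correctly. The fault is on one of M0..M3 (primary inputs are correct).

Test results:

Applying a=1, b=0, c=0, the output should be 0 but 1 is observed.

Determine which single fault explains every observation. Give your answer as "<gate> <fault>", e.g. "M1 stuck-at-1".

Fault-free values for test 1 (a=1, b=0, c=0): M0=0, M1=1, M2=1, M3=0, giving Y=0. Observed 1.
Test 1: faults giving observed 1 are {M3 stuck-at-1}.
Only M3 stuck-at-1 is consistent with every test.

M3 stuck-at-1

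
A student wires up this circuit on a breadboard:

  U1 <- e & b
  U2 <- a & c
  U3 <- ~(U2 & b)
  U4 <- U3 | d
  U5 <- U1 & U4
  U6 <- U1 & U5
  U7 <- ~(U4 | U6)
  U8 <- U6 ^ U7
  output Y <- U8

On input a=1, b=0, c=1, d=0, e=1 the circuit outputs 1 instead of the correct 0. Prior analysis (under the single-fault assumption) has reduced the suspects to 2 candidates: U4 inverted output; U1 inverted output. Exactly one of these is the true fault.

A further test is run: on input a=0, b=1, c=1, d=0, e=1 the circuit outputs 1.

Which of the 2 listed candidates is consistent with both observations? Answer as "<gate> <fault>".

Evaluate each candidate on input a=0, b=1, c=1, d=0, e=1:
  U4 inverted output: U1=1, U2=0, U3=1, U4=0 [inverted output], U5=0, U6=0, U7=1, U8=1 → 1 — matches
  U1 inverted output: U1=0 [inverted output], U2=0, U3=1, U4=1, U5=0, U6=0, U7=0, U8=0 → 0 — eliminated
Only U4 inverted output reproduces the observed 1.

U4 inverted output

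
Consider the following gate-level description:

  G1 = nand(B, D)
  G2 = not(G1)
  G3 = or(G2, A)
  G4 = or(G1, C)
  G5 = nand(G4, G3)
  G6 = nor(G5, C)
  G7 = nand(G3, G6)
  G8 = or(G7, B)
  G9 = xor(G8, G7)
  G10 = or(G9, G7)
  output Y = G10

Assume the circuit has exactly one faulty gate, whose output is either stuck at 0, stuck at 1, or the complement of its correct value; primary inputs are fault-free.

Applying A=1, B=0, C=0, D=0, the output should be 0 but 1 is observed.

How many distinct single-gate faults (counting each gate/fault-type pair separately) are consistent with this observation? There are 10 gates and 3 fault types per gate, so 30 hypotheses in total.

Fault-free: G1=1, G2=0, G3=1, G4=1, G5=0, G6=1, G7=0, G8=0, G9=0, G10=0 → 0. Observed 1.
  G1: stuck-at-0, inverted output ✓; others ✗
  G2: none of the 3 fault types match ✗
  G3: stuck-at-0, inverted output ✓; others ✗
  G4: stuck-at-0, inverted output ✓; others ✗
  G5: stuck-at-1, inverted output ✓; others ✗
  G6: stuck-at-0, inverted output ✓; others ✗
  G7: stuck-at-1, inverted output ✓; others ✗
  G8: stuck-at-1, inverted output ✓; others ✗
  G9: stuck-at-1, inverted output ✓; others ✗
  G10: stuck-at-1, inverted output ✓; others ✗
Consistent faults: {G1 stuck-at-0, G1 inverted output, G3 stuck-at-0, G3 inverted output, G4 stuck-at-0, G4 inverted output, G5 stuck-at-1, G5 inverted output, G6 stuck-at-0, G6 inverted output, G7 stuck-at-1, G7 inverted output, G8 stuck-at-1, G8 inverted output, G9 stuck-at-1, G9 inverted output, G10 stuck-at-1, G10 inverted output} — 18 in all.

18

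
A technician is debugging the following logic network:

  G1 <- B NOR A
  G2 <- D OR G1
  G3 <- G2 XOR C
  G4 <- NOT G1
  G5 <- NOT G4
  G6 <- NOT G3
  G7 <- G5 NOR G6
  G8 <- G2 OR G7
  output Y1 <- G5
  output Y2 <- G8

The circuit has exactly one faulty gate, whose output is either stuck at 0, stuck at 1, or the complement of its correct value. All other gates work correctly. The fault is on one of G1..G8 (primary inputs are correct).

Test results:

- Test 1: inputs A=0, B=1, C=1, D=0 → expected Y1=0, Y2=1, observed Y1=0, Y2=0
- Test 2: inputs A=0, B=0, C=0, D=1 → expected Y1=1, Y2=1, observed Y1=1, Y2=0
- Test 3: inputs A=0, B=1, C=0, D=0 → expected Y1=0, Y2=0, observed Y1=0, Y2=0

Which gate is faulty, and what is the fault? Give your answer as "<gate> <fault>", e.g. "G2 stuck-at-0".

Fault-free values for test 1 (A=0, B=1, C=1, D=0): G1=0, G2=0, G3=1, G4=1, G5=0, G6=0, G7=1, G8=1, giving Y1=0, Y2=1. Observed Y1=0, Y2=0.
Test 1: faults giving observed Y1=0, Y2=0 are {G3 stuck-at-0, G3 inverted output, G6 stuck-at-1, G6 inverted output, G7 stuck-at-0, G7 inverted output, G8 stuck-at-0, G8 inverted output}.
Test 2 (A=0, B=0, C=0, D=1): fault-free G1=1, G2=1, G3=1, G4=0, G5=1, G6=0, G7=0, G8=1 → Y1=1, Y2=1; observed Y1=1, Y2=0. Eliminates G3 stuck-at-0, G3 inverted output, G6 stuck-at-1, G6 inverted output, G7 stuck-at-0, G7 inverted output.
Test 3 (A=0, B=1, C=0, D=0): fault-free G1=0, G2=0, G3=0, G4=1, G5=0, G6=1, G7=0, G8=0 → Y1=0, Y2=0; observed Y1=0, Y2=0. Eliminates G8 inverted output.
Only G8 stuck-at-0 is consistent with every test.

G8 stuck-at-0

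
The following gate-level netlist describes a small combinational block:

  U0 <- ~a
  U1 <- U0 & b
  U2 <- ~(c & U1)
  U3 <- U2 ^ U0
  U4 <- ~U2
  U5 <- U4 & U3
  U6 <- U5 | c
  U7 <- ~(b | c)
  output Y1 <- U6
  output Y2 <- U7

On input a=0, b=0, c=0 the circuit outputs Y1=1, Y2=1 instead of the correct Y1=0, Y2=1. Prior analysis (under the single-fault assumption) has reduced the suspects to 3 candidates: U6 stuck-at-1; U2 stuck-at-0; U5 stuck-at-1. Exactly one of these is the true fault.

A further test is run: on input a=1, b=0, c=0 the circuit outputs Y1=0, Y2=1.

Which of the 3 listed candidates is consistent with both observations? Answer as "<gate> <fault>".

U2 stuck-at-0

Evaluate each candidate on input a=1, b=0, c=0:
  U6 stuck-at-1: U0=0, U1=0, U2=1, U3=1, U4=0, U5=0, U6=1 [stuck-at-1], U7=1 → Y1=1, Y2=1 — eliminated
  U2 stuck-at-0: U0=0, U1=0, U2=0 [stuck-at-0], U3=0, U4=1, U5=0, U6=0, U7=1 → Y1=0, Y2=1 — matches
  U5 stuck-at-1: U0=0, U1=0, U2=1, U3=1, U4=0, U5=1 [stuck-at-1], U6=1, U7=1 → Y1=1, Y2=1 — eliminated
Only U2 stuck-at-0 reproduces the observed Y1=0, Y2=1.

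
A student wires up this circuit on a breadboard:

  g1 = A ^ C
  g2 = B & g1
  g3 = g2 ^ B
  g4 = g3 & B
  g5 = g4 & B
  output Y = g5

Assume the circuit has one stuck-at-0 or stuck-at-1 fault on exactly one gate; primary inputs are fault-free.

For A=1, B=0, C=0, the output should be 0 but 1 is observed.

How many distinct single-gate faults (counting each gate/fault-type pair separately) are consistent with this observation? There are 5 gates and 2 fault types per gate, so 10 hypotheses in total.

Fault-free: g1=1, g2=0, g3=0, g4=0, g5=0 → 0. Observed 1.
  g1 stuck-at-0: output 0 ✗
  g1 stuck-at-1: output 0 ✗
  g2 stuck-at-0: output 0 ✗
  g2 stuck-at-1: output 0 ✗
  g3 stuck-at-0: output 0 ✗
  g3 stuck-at-1: output 0 ✗
  g4 stuck-at-0: output 0 ✗
  g4 stuck-at-1: output 0 ✗
  g5 stuck-at-0: output 0 ✗
  g5 stuck-at-1: output 1 ✓
Consistent faults: {g5 stuck-at-1} — 1 in all.

1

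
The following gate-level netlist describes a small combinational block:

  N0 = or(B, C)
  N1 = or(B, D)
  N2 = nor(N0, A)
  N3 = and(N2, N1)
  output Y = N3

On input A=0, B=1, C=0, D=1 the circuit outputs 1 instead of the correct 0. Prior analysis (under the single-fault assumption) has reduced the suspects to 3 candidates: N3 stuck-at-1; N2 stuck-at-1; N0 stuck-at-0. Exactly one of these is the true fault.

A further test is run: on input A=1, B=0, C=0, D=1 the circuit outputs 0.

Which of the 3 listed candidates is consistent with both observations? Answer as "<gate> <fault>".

Evaluate each candidate on input A=1, B=0, C=0, D=1:
  N3 stuck-at-1: N0=0, N1=1, N2=0, N3=1 [stuck-at-1] → 1 — eliminated
  N2 stuck-at-1: N0=0, N1=1, N2=1 [stuck-at-1], N3=1 → 1 — eliminated
  N0 stuck-at-0: N0=0 [stuck-at-0], N1=1, N2=0, N3=0 → 0 — matches
Only N0 stuck-at-0 reproduces the observed 0.

N0 stuck-at-0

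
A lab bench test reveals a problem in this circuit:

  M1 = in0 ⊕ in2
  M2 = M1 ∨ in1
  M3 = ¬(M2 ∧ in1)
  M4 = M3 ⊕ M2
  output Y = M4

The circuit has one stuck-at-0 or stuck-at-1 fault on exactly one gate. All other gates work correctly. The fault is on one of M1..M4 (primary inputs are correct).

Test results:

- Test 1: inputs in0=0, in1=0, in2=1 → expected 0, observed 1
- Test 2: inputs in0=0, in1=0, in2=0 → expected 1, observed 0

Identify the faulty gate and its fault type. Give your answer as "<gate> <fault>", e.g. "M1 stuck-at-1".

Fault-free values for test 1 (in0=0, in1=0, in2=1): M1=1, M2=1, M3=1, M4=0, giving Y=0. Observed 1.
Test 1: faults giving observed 1 are {M1 stuck-at-0, M2 stuck-at-0, M3 stuck-at-0, M4 stuck-at-1}.
Test 2 (in0=0, in1=0, in2=0): fault-free M1=0, M2=0, M3=1, M4=1 → 1; observed 0. Eliminates M1 stuck-at-0, M2 stuck-at-0, M4 stuck-at-1.
Only M3 stuck-at-0 is consistent with every test.

M3 stuck-at-0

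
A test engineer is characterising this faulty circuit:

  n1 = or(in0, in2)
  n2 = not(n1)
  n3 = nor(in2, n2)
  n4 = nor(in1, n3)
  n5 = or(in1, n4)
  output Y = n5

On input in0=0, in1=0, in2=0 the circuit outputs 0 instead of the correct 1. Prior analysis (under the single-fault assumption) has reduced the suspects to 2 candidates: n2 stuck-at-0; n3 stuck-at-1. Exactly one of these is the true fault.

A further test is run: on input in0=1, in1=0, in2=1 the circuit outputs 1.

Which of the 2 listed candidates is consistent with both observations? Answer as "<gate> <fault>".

Evaluate each candidate on input in0=1, in1=0, in2=1:
  n2 stuck-at-0: n1=1, n2=0 [stuck-at-0], n3=0, n4=1, n5=1 → 1 — matches
  n3 stuck-at-1: n1=1, n2=0, n3=1 [stuck-at-1], n4=0, n5=0 → 0 — eliminated
Only n2 stuck-at-0 reproduces the observed 1.

n2 stuck-at-0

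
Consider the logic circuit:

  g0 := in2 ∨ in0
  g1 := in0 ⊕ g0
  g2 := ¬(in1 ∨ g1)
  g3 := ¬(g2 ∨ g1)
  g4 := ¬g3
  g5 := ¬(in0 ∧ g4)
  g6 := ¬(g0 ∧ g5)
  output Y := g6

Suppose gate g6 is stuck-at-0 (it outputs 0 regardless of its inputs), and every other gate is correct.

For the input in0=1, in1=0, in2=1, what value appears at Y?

Propagate with g6 forced: g0=1, g1=0, g2=1, g3=0, g4=1, g5=0, g6=0 [stuck-at-0].
So Y = 0. (Without the fault it would be 1.)

0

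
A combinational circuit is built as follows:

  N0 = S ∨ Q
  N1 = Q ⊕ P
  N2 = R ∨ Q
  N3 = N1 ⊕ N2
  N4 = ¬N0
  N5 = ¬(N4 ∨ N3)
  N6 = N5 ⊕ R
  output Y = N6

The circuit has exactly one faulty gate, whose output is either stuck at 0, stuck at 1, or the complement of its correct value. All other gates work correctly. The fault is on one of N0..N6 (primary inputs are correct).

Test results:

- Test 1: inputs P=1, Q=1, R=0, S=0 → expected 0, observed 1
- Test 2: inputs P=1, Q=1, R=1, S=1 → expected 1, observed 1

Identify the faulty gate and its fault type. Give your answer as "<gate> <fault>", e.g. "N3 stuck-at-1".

Fault-free values for test 1 (P=1, Q=1, R=0, S=0): N0=1, N1=0, N2=1, N3=1, N4=0, N5=0, N6=0, giving Y=0. Observed 1.
Test 1: faults giving observed 1 are {N1 stuck-at-1, N1 inverted output, N2 stuck-at-0, N2 inverted output, N3 stuck-at-0, N3 inverted output, N5 stuck-at-1, N5 inverted output, N6 stuck-at-1, N6 inverted output}.
Test 2 (P=1, Q=1, R=1, S=1): fault-free N0=1, N1=0, N2=1, N3=1, N4=0, N5=0, N6=1 → 1; observed 1. Eliminates N1 stuck-at-1, N1 inverted output, N2 stuck-at-0, N2 inverted output, N3 stuck-at-0, N3 inverted output, N5 stuck-at-1, N5 inverted output, N6 inverted output.
Only N6 stuck-at-1 is consistent with every test.

N6 stuck-at-1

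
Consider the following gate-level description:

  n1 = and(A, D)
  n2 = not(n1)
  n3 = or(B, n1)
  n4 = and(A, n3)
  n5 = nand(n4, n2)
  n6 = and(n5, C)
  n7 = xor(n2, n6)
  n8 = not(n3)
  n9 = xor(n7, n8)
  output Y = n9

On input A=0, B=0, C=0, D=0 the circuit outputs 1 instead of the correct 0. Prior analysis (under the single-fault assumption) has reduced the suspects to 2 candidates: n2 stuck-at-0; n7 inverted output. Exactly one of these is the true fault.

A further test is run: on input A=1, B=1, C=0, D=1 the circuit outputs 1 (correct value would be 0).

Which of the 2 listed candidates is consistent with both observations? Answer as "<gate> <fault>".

Evaluate each candidate on input A=1, B=1, C=0, D=1:
  n2 stuck-at-0: n1=1, n2=0 [stuck-at-0], n3=1, n4=1, n5=1, n6=0, n7=0, n8=0, n9=0 → 0 — eliminated
  n7 inverted output: n1=1, n2=0, n3=1, n4=1, n5=1, n6=0, n7=1 [inverted output], n8=0, n9=1 → 1 — matches
Only n7 inverted output reproduces the observed 1.

n7 inverted output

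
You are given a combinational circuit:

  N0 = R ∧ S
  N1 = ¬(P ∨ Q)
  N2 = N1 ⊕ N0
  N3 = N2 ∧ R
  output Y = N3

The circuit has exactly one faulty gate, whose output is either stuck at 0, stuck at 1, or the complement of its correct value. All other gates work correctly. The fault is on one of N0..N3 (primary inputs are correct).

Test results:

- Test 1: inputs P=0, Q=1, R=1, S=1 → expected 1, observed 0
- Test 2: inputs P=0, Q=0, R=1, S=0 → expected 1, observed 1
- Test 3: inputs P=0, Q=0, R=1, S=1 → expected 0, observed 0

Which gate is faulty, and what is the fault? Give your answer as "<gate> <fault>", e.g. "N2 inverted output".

Fault-free values for test 1 (P=0, Q=1, R=1, S=1): N0=1, N1=0, N2=1, N3=1, giving Y=1. Observed 0.
Test 1: faults giving observed 0 are {N0 stuck-at-0, N0 inverted output, N1 stuck-at-1, N1 inverted output, N2 stuck-at-0, N2 inverted output, N3 stuck-at-0, N3 inverted output}.
Test 2 (P=0, Q=0, R=1, S=0): fault-free N0=0, N1=1, N2=1, N3=1 → 1; observed 1. Eliminates N0 inverted output, N1 inverted output, N2 stuck-at-0, N2 inverted output, N3 stuck-at-0, N3 inverted output.
Test 3 (P=0, Q=0, R=1, S=1): fault-free N0=1, N1=1, N2=0, N3=0 → 0; observed 0. Eliminates N0 stuck-at-0.
Only N1 stuck-at-1 is consistent with every test.

N1 stuck-at-1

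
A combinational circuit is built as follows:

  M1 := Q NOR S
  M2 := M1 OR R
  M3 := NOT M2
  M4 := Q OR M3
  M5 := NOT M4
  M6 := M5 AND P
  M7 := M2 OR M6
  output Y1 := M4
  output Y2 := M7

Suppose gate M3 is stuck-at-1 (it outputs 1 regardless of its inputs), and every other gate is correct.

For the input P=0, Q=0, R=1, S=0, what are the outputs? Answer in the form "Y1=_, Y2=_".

Y1=1, Y2=1

Propagate with M3 forced: M1=1, M2=1, M3=1 [stuck-at-1], M4=1, M5=0, M6=0, M7=1.
So the outputs are Y1=1, Y2=1. (Without the fault they would be Y1=0, Y2=1.)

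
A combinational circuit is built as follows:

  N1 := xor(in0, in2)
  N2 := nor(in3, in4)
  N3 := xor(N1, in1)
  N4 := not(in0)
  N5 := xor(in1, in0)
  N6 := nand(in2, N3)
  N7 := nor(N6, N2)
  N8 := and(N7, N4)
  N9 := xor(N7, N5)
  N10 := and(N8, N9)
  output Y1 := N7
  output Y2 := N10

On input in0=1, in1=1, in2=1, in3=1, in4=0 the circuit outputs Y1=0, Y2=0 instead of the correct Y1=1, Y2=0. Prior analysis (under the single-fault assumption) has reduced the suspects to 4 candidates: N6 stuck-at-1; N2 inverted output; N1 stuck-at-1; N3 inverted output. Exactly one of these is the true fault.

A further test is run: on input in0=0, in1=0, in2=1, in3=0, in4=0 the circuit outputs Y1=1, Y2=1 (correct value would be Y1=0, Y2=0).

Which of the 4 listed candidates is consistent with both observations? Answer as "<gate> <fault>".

N2 inverted output

Evaluate each candidate on input in0=0, in1=0, in2=1, in3=0, in4=0:
  N6 stuck-at-1: N1=1, N2=1, N3=1, N4=1, N5=0, N6=1 [stuck-at-1], N7=0, N8=0, N9=0, N10=0 → Y1=0, Y2=0 — eliminated
  N2 inverted output: N1=1, N2=0 [inverted output], N3=1, N4=1, N5=0, N6=0, N7=1, N8=1, N9=1, N10=1 → Y1=1, Y2=1 — matches
  N1 stuck-at-1: N1=1 [stuck-at-1], N2=1, N3=1, N4=1, N5=0, N6=0, N7=0, N8=0, N9=0, N10=0 → Y1=0, Y2=0 — eliminated
  N3 inverted output: N1=1, N2=1, N3=0 [inverted output], N4=1, N5=0, N6=1, N7=0, N8=0, N9=0, N10=0 → Y1=0, Y2=0 — eliminated
Only N2 inverted output reproduces the observed Y1=1, Y2=1.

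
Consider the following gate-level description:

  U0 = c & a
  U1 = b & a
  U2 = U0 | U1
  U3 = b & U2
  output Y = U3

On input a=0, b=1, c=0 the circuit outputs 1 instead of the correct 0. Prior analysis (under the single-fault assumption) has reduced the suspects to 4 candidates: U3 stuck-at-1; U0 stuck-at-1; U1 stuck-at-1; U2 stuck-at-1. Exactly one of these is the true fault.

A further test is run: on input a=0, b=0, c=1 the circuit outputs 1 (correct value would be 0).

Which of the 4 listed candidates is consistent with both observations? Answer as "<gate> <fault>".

U3 stuck-at-1

Evaluate each candidate on input a=0, b=0, c=1:
  U3 stuck-at-1: U0=0, U1=0, U2=0, U3=1 [stuck-at-1] → 1 — matches
  U0 stuck-at-1: U0=1 [stuck-at-1], U1=0, U2=1, U3=0 → 0 — eliminated
  U1 stuck-at-1: U0=0, U1=1 [stuck-at-1], U2=1, U3=0 → 0 — eliminated
  U2 stuck-at-1: U0=0, U1=0, U2=1 [stuck-at-1], U3=0 → 0 — eliminated
Only U3 stuck-at-1 reproduces the observed 1.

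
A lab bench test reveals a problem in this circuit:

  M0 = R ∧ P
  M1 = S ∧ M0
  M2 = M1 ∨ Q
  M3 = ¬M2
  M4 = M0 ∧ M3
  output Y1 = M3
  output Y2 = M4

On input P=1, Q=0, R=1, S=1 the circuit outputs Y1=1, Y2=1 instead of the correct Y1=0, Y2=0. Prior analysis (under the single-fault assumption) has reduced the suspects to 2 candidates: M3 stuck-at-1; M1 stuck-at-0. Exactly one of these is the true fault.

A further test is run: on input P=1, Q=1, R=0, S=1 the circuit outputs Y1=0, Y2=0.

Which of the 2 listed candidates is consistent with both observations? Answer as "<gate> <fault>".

Evaluate each candidate on input P=1, Q=1, R=0, S=1:
  M3 stuck-at-1: M0=0, M1=0, M2=1, M3=1 [stuck-at-1], M4=0 → Y1=1, Y2=0 — eliminated
  M1 stuck-at-0: M0=0, M1=0 [stuck-at-0], M2=1, M3=0, M4=0 → Y1=0, Y2=0 — matches
Only M1 stuck-at-0 reproduces the observed Y1=0, Y2=0.

M1 stuck-at-0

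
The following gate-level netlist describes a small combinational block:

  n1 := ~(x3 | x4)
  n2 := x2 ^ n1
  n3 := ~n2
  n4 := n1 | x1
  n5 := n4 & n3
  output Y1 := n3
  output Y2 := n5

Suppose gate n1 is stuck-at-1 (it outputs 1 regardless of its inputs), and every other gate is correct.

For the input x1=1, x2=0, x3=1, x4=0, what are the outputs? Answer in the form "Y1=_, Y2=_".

Propagate with n1 forced: n1=1 [stuck-at-1], n2=1, n3=0, n4=1, n5=0.
So the outputs are Y1=0, Y2=0. (Without the fault they would be Y1=1, Y2=1.)

Y1=0, Y2=0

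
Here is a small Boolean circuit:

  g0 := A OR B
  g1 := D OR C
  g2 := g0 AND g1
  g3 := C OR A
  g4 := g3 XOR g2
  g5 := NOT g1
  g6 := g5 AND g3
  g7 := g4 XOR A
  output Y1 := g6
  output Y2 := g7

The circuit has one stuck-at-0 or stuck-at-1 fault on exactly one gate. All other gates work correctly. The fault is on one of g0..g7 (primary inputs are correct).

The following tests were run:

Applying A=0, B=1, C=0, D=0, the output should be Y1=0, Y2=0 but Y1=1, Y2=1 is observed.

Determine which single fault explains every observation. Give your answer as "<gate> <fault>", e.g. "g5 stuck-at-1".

g3 stuck-at-1

Fault-free values for test 1 (A=0, B=1, C=0, D=0): g0=1, g1=0, g2=0, g3=0, g4=0, g5=1, g6=0, g7=0, giving Y1=0, Y2=0. Observed Y1=1, Y2=1.
Test 1: faults giving observed Y1=1, Y2=1 are {g3 stuck-at-1}.
Only g3 stuck-at-1 is consistent with every test.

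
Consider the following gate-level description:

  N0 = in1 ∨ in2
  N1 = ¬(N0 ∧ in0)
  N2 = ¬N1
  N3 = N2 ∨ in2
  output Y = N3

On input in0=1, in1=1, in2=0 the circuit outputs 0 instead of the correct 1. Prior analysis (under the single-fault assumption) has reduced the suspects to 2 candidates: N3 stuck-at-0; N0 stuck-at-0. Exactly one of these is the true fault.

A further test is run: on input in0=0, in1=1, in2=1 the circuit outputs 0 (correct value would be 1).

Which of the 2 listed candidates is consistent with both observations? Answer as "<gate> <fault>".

Evaluate each candidate on input in0=0, in1=1, in2=1:
  N3 stuck-at-0: N0=1, N1=1, N2=0, N3=0 [stuck-at-0] → 0 — matches
  N0 stuck-at-0: N0=0 [stuck-at-0], N1=1, N2=0, N3=1 → 1 — eliminated
Only N3 stuck-at-0 reproduces the observed 0.

N3 stuck-at-0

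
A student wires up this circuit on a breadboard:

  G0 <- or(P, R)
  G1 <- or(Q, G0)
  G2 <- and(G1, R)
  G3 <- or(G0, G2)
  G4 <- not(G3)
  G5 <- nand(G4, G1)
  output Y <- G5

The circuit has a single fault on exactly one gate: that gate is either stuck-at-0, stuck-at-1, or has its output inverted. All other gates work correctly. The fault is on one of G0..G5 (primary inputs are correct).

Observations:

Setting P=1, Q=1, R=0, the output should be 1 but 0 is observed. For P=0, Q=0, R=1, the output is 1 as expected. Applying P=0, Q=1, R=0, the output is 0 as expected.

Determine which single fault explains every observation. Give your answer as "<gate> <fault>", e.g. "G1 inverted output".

G0 stuck-at-0

Fault-free values for test 1 (P=1, Q=1, R=0): G0=1, G1=1, G2=0, G3=1, G4=0, G5=1, giving Y=1. Observed 0.
Test 1: faults giving observed 0 are {G0 stuck-at-0, G0 inverted output, G3 stuck-at-0, G3 inverted output, G4 stuck-at-1, G4 inverted output, G5 stuck-at-0, G5 inverted output}.
Test 2 (P=0, Q=0, R=1): fault-free G0=1, G1=1, G2=1, G3=1, G4=0, G5=1 → 1; observed 1. Eliminates G3 stuck-at-0, G3 inverted output, G4 stuck-at-1, G4 inverted output, G5 stuck-at-0, G5 inverted output.
Test 3 (P=0, Q=1, R=0): fault-free G0=0, G1=1, G2=0, G3=0, G4=1, G5=0 → 0; observed 0. Eliminates G0 inverted output.
Only G0 stuck-at-0 is consistent with every test.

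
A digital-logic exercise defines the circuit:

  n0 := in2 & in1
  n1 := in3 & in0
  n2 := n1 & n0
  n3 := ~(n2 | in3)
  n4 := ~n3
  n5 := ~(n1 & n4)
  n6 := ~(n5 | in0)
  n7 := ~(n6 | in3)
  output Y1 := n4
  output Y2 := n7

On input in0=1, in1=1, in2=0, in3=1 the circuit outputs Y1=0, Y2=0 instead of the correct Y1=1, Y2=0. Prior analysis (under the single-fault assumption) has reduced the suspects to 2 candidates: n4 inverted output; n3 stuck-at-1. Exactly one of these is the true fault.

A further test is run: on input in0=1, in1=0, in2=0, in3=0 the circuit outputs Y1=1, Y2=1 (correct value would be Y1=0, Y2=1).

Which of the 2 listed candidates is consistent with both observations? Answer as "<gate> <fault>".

n4 inverted output

Evaluate each candidate on input in0=1, in1=0, in2=0, in3=0:
  n4 inverted output: n0=0, n1=0, n2=0, n3=1, n4=1 [inverted output], n5=1, n6=0, n7=1 → Y1=1, Y2=1 — matches
  n3 stuck-at-1: n0=0, n1=0, n2=0, n3=1 [stuck-at-1], n4=0, n5=1, n6=0, n7=1 → Y1=0, Y2=1 — eliminated
Only n4 inverted output reproduces the observed Y1=1, Y2=1.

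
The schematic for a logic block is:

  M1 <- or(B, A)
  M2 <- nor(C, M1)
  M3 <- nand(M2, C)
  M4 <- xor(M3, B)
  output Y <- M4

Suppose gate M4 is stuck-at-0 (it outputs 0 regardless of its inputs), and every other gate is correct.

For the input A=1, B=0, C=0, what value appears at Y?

0

Propagate with M4 forced: M1=1, M2=0, M3=1, M4=0 [stuck-at-0].
So Y = 0. (Without the fault it would be 1.)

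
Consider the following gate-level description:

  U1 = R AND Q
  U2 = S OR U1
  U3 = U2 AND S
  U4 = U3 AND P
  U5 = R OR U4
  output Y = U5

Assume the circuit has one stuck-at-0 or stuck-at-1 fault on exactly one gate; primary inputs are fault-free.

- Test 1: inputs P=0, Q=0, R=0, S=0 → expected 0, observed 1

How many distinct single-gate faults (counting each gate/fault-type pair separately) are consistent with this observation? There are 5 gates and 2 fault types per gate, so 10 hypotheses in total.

Fault-free: U1=0, U2=0, U3=0, U4=0, U5=0 → 0. Observed 1.
  U1 stuck-at-0: output 0 ✗
  U1 stuck-at-1: output 0 ✗
  U2 stuck-at-0: output 0 ✗
  U2 stuck-at-1: output 0 ✗
  U3 stuck-at-0: output 0 ✗
  U3 stuck-at-1: output 0 ✗
  U4 stuck-at-0: output 0 ✗
  U4 stuck-at-1: output 1 ✓
  U5 stuck-at-0: output 0 ✗
  U5 stuck-at-1: output 1 ✓
Consistent faults: {U4 stuck-at-1, U5 stuck-at-1} — 2 in all.

2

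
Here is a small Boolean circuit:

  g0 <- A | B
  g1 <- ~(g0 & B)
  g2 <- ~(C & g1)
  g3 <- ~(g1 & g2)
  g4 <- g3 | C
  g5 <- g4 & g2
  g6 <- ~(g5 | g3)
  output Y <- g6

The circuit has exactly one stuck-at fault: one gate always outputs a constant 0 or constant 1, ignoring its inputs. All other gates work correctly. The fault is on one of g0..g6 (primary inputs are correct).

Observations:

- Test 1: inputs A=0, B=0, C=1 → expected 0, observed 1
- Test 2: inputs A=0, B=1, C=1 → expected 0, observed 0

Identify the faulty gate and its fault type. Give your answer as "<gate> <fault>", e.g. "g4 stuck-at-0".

g3 stuck-at-0

Fault-free values for test 1 (A=0, B=0, C=1): g0=0, g1=1, g2=0, g3=1, g4=1, g5=0, g6=0, giving Y=0. Observed 1.
Test 1: faults giving observed 1 are {g3 stuck-at-0, g6 stuck-at-1}.
Test 2 (A=0, B=1, C=1): fault-free g0=1, g1=0, g2=1, g3=1, g4=1, g5=1, g6=0 → 0; observed 0. Eliminates g6 stuck-at-1.
Only g3 stuck-at-0 is consistent with every test.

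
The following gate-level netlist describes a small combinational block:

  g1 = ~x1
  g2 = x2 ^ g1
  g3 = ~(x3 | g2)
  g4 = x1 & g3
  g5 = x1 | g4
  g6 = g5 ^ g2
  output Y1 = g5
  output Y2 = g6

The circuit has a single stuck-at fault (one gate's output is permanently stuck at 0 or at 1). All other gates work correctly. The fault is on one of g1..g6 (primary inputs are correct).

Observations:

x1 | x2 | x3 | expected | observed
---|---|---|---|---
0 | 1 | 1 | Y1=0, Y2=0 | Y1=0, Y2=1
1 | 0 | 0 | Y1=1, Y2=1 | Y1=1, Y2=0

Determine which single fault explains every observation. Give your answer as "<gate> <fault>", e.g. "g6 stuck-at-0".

g2 stuck-at-1

Fault-free values for test 1 (x1=0, x2=1, x3=1): g1=1, g2=0, g3=0, g4=0, g5=0, g6=0, giving Y1=0, Y2=0. Observed Y1=0, Y2=1.
Test 1: faults giving observed Y1=0, Y2=1 are {g1 stuck-at-0, g2 stuck-at-1, g6 stuck-at-1}.
Test 2 (x1=1, x2=0, x3=0): fault-free g1=0, g2=0, g3=1, g4=1, g5=1, g6=1 → Y1=1, Y2=1; observed Y1=1, Y2=0. Eliminates g1 stuck-at-0, g6 stuck-at-1.
Only g2 stuck-at-1 is consistent with every test.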